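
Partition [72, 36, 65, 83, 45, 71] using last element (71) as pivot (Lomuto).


Pivot: 71
  36 <= 71: swap -> [36, 72, 65, 83, 45, 71]
  65 <= 71: swap -> [36, 65, 72, 83, 45, 71]
  45 <= 71: swap -> [36, 65, 45, 83, 72, 71]
Place pivot at 3: [36, 65, 45, 71, 72, 83]

Partitioned: [36, 65, 45, 71, 72, 83]


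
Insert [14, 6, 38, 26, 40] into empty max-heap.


Insert 14: [14]
Insert 6: [14, 6]
Insert 38: [38, 6, 14]
Insert 26: [38, 26, 14, 6]
Insert 40: [40, 38, 14, 6, 26]

Final heap: [40, 38, 14, 6, 26]


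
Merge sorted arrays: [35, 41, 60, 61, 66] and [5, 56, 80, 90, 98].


Take 5 from B
Take 35 from A
Take 41 from A
Take 56 from B
Take 60 from A
Take 61 from A
Take 66 from A

Merged: [5, 35, 41, 56, 60, 61, 66, 80, 90, 98]


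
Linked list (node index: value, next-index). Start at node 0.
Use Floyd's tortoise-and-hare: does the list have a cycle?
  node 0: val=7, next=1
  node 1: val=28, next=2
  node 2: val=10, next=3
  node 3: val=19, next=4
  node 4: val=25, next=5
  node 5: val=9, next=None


Floyd's tortoise (slow, +1) and hare (fast, +2):
  init: slow=0, fast=0
  step 1: slow=1, fast=2
  step 2: slow=2, fast=4
  step 3: fast 4->5->None, no cycle

Cycle: no


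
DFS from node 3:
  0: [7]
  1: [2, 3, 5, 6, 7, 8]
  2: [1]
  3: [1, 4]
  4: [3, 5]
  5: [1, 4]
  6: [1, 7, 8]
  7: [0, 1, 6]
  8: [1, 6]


Visit 3, push [4, 1]
Visit 1, push [8, 7, 6, 5, 2]
Visit 2, push []
Visit 5, push [4]
Visit 4, push []
Visit 6, push [8, 7]
Visit 7, push [0]
Visit 0, push []
Visit 8, push []

DFS order: [3, 1, 2, 5, 4, 6, 7, 0, 8]


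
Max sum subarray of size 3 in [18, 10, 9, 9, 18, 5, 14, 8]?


[0:3]: 37
[1:4]: 28
[2:5]: 36
[3:6]: 32
[4:7]: 37
[5:8]: 27

Max: 37 at [0:3]


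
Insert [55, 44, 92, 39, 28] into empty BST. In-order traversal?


Insert 55: root
Insert 44: L from 55
Insert 92: R from 55
Insert 39: L from 55 -> L from 44
Insert 28: L from 55 -> L from 44 -> L from 39

In-order: [28, 39, 44, 55, 92]


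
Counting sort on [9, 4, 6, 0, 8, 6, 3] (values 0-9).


Input: [9, 4, 6, 0, 8, 6, 3]
Counts: [1, 0, 0, 1, 1, 0, 2, 0, 1, 1]

Sorted: [0, 3, 4, 6, 6, 8, 9]


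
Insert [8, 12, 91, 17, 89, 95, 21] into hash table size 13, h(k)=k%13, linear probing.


Insert 8: h=8 -> slot 8
Insert 12: h=12 -> slot 12
Insert 91: h=0 -> slot 0
Insert 17: h=4 -> slot 4
Insert 89: h=11 -> slot 11
Insert 95: h=4, 1 probes -> slot 5
Insert 21: h=8, 1 probes -> slot 9

Table: [91, None, None, None, 17, 95, None, None, 8, 21, None, 89, 12]


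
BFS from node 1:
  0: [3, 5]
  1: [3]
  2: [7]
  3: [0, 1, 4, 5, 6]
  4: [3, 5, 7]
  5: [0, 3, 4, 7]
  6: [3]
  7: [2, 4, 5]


Visit 1, enqueue [3]
Visit 3, enqueue [0, 4, 5, 6]
Visit 0, enqueue []
Visit 4, enqueue [7]
Visit 5, enqueue []
Visit 6, enqueue []
Visit 7, enqueue [2]
Visit 2, enqueue []

BFS order: [1, 3, 0, 4, 5, 6, 7, 2]


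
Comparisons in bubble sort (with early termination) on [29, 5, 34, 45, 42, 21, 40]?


Algorithm: bubble sort (with early termination)
Input: [29, 5, 34, 45, 42, 21, 40]
Sorted: [5, 21, 29, 34, 40, 42, 45]

20


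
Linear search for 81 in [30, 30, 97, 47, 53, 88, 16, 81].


i=0: 30!=81
i=1: 30!=81
i=2: 97!=81
i=3: 47!=81
i=4: 53!=81
i=5: 88!=81
i=6: 16!=81
i=7: 81==81 found!

Found at 7, 8 comps


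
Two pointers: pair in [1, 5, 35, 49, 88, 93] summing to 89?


lo=0(1)+hi=5(93)=94
lo=0(1)+hi=4(88)=89

Yes: 1+88=89


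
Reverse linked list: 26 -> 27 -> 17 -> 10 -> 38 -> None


Step 1: curr=26, set curr.next=prev(None) | reversed so far: 26
Step 2: curr=27, set curr.next=prev(26) | reversed so far: 27 -> 26
Step 3: curr=17, set curr.next=prev(27) | reversed so far: 17 -> 27 -> 26
Step 4: curr=10, set curr.next=prev(17) | reversed so far: 10 -> 17 -> 27 -> 26
Step 5: curr=38, set curr.next=prev(10) | reversed so far: 38 -> 10 -> 17 -> 27 -> 26

38 -> 10 -> 17 -> 27 -> 26 -> None


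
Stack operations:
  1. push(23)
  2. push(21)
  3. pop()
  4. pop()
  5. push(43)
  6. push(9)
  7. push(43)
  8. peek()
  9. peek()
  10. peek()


push(23) -> [23]
push(21) -> [23, 21]
pop()->21, [23]
pop()->23, []
push(43) -> [43]
push(9) -> [43, 9]
push(43) -> [43, 9, 43]
peek()->43
peek()->43
peek()->43

Final stack: [43, 9, 43]


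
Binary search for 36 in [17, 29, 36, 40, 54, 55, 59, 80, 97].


Step 1: lo=0, hi=8, mid=4, val=54
Step 2: lo=0, hi=3, mid=1, val=29
Step 3: lo=2, hi=3, mid=2, val=36

Found at index 2


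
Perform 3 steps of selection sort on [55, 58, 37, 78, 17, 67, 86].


Initial: [55, 58, 37, 78, 17, 67, 86]
Step 1: min=17 at 4
  Swap: [17, 58, 37, 78, 55, 67, 86]
Step 2: min=37 at 2
  Swap: [17, 37, 58, 78, 55, 67, 86]
Step 3: min=55 at 4
  Swap: [17, 37, 55, 78, 58, 67, 86]

After 3 steps: [17, 37, 55, 78, 58, 67, 86]


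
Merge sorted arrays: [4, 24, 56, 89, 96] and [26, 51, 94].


Take 4 from A
Take 24 from A
Take 26 from B
Take 51 from B
Take 56 from A
Take 89 from A
Take 94 from B

Merged: [4, 24, 26, 51, 56, 89, 94, 96]


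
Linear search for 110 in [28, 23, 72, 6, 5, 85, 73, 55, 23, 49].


i=0: 28!=110
i=1: 23!=110
i=2: 72!=110
i=3: 6!=110
i=4: 5!=110
i=5: 85!=110
i=6: 73!=110
i=7: 55!=110
i=8: 23!=110
i=9: 49!=110

Not found, 10 comps


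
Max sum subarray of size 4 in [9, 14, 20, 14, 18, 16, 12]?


[0:4]: 57
[1:5]: 66
[2:6]: 68
[3:7]: 60

Max: 68 at [2:6]


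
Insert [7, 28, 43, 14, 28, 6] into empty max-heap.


Insert 7: [7]
Insert 28: [28, 7]
Insert 43: [43, 7, 28]
Insert 14: [43, 14, 28, 7]
Insert 28: [43, 28, 28, 7, 14]
Insert 6: [43, 28, 28, 7, 14, 6]

Final heap: [43, 28, 28, 7, 14, 6]


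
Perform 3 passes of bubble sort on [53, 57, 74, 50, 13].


Initial: [53, 57, 74, 50, 13]
Pass 1: [53, 57, 50, 13, 74] (2 swaps)
Pass 2: [53, 50, 13, 57, 74] (2 swaps)
Pass 3: [50, 13, 53, 57, 74] (2 swaps)

After 3 passes: [50, 13, 53, 57, 74]


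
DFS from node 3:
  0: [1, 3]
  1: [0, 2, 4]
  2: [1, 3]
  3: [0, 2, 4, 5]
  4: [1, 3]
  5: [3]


Visit 3, push [5, 4, 2, 0]
Visit 0, push [1]
Visit 1, push [4, 2]
Visit 2, push []
Visit 4, push []
Visit 5, push []

DFS order: [3, 0, 1, 2, 4, 5]


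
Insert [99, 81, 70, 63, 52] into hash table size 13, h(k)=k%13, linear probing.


Insert 99: h=8 -> slot 8
Insert 81: h=3 -> slot 3
Insert 70: h=5 -> slot 5
Insert 63: h=11 -> slot 11
Insert 52: h=0 -> slot 0

Table: [52, None, None, 81, None, 70, None, None, 99, None, None, 63, None]


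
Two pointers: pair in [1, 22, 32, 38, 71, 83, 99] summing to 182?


lo=0(1)+hi=6(99)=100
lo=1(22)+hi=6(99)=121
lo=2(32)+hi=6(99)=131
lo=3(38)+hi=6(99)=137
lo=4(71)+hi=6(99)=170
lo=5(83)+hi=6(99)=182

Yes: 83+99=182


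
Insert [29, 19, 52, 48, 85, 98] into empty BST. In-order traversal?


Insert 29: root
Insert 19: L from 29
Insert 52: R from 29
Insert 48: R from 29 -> L from 52
Insert 85: R from 29 -> R from 52
Insert 98: R from 29 -> R from 52 -> R from 85

In-order: [19, 29, 48, 52, 85, 98]


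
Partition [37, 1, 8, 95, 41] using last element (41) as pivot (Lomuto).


Pivot: 41
  37 <= 41: advance i (no swap)
  1 <= 41: advance i (no swap)
  8 <= 41: advance i (no swap)
Place pivot at 3: [37, 1, 8, 41, 95]

Partitioned: [37, 1, 8, 41, 95]


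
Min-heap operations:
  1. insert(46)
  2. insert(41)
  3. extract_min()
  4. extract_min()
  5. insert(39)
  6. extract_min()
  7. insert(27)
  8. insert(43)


insert(46) -> [46]
insert(41) -> [41, 46]
extract_min()->41, [46]
extract_min()->46, []
insert(39) -> [39]
extract_min()->39, []
insert(27) -> [27]
insert(43) -> [27, 43]

Final heap: [27, 43]


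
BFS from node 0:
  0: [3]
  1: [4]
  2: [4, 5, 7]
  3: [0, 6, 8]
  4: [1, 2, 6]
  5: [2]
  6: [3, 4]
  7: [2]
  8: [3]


Visit 0, enqueue [3]
Visit 3, enqueue [6, 8]
Visit 6, enqueue [4]
Visit 8, enqueue []
Visit 4, enqueue [1, 2]
Visit 1, enqueue []
Visit 2, enqueue [5, 7]
Visit 5, enqueue []
Visit 7, enqueue []

BFS order: [0, 3, 6, 8, 4, 1, 2, 5, 7]


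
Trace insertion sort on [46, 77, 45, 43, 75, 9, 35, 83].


Initial: [46, 77, 45, 43, 75, 9, 35, 83]
Insert 77: [46, 77, 45, 43, 75, 9, 35, 83]
Insert 45: [45, 46, 77, 43, 75, 9, 35, 83]
Insert 43: [43, 45, 46, 77, 75, 9, 35, 83]
Insert 75: [43, 45, 46, 75, 77, 9, 35, 83]
Insert 9: [9, 43, 45, 46, 75, 77, 35, 83]
Insert 35: [9, 35, 43, 45, 46, 75, 77, 83]
Insert 83: [9, 35, 43, 45, 46, 75, 77, 83]

Sorted: [9, 35, 43, 45, 46, 75, 77, 83]


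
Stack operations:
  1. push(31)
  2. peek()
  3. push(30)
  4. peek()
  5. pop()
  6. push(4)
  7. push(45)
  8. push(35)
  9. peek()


push(31) -> [31]
peek()->31
push(30) -> [31, 30]
peek()->30
pop()->30, [31]
push(4) -> [31, 4]
push(45) -> [31, 4, 45]
push(35) -> [31, 4, 45, 35]
peek()->35

Final stack: [31, 4, 45, 35]


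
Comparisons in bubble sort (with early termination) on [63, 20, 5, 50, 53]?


Algorithm: bubble sort (with early termination)
Input: [63, 20, 5, 50, 53]
Sorted: [5, 20, 50, 53, 63]

9


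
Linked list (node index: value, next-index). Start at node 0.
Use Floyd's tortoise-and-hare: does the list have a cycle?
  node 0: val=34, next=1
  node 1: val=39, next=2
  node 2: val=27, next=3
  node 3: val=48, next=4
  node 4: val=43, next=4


Floyd's tortoise (slow, +1) and hare (fast, +2):
  init: slow=0, fast=0
  step 1: slow=1, fast=2
  step 2: slow=2, fast=4
  step 3: slow=3, fast=4
  step 4: slow=4, fast=4
  slow == fast at node 4: cycle detected

Cycle: yes


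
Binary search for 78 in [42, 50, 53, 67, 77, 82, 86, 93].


Step 1: lo=0, hi=7, mid=3, val=67
Step 2: lo=4, hi=7, mid=5, val=82
Step 3: lo=4, hi=4, mid=4, val=77

Not found


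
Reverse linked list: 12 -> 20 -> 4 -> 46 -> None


Step 1: curr=12, set curr.next=prev(None) | reversed so far: 12
Step 2: curr=20, set curr.next=prev(12) | reversed so far: 20 -> 12
Step 3: curr=4, set curr.next=prev(20) | reversed so far: 4 -> 20 -> 12
Step 4: curr=46, set curr.next=prev(4) | reversed so far: 46 -> 4 -> 20 -> 12

46 -> 4 -> 20 -> 12 -> None


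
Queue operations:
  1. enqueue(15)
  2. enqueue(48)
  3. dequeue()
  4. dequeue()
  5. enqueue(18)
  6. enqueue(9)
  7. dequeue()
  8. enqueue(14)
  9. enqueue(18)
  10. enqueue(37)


enqueue(15) -> [15]
enqueue(48) -> [15, 48]
dequeue()->15, [48]
dequeue()->48, []
enqueue(18) -> [18]
enqueue(9) -> [18, 9]
dequeue()->18, [9]
enqueue(14) -> [9, 14]
enqueue(18) -> [9, 14, 18]
enqueue(37) -> [9, 14, 18, 37]

Final queue: [9, 14, 18, 37]


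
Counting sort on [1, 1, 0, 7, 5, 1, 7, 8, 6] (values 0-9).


Input: [1, 1, 0, 7, 5, 1, 7, 8, 6]
Counts: [1, 3, 0, 0, 0, 1, 1, 2, 1, 0]

Sorted: [0, 1, 1, 1, 5, 6, 7, 7, 8]


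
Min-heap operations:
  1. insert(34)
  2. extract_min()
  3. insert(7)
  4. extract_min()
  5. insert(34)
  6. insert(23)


insert(34) -> [34]
extract_min()->34, []
insert(7) -> [7]
extract_min()->7, []
insert(34) -> [34]
insert(23) -> [23, 34]

Final heap: [23, 34]


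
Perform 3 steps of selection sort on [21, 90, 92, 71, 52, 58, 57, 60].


Initial: [21, 90, 92, 71, 52, 58, 57, 60]
Step 1: min=21 at 0
  Swap: [21, 90, 92, 71, 52, 58, 57, 60]
Step 2: min=52 at 4
  Swap: [21, 52, 92, 71, 90, 58, 57, 60]
Step 3: min=57 at 6
  Swap: [21, 52, 57, 71, 90, 58, 92, 60]

After 3 steps: [21, 52, 57, 71, 90, 58, 92, 60]


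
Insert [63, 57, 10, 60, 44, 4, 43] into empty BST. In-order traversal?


Insert 63: root
Insert 57: L from 63
Insert 10: L from 63 -> L from 57
Insert 60: L from 63 -> R from 57
Insert 44: L from 63 -> L from 57 -> R from 10
Insert 4: L from 63 -> L from 57 -> L from 10
Insert 43: L from 63 -> L from 57 -> R from 10 -> L from 44

In-order: [4, 10, 43, 44, 57, 60, 63]


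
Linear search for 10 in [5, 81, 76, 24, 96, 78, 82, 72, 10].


i=0: 5!=10
i=1: 81!=10
i=2: 76!=10
i=3: 24!=10
i=4: 96!=10
i=5: 78!=10
i=6: 82!=10
i=7: 72!=10
i=8: 10==10 found!

Found at 8, 9 comps


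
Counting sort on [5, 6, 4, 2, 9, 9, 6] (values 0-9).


Input: [5, 6, 4, 2, 9, 9, 6]
Counts: [0, 0, 1, 0, 1, 1, 2, 0, 0, 2]

Sorted: [2, 4, 5, 6, 6, 9, 9]


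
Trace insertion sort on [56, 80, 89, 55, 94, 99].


Initial: [56, 80, 89, 55, 94, 99]
Insert 80: [56, 80, 89, 55, 94, 99]
Insert 89: [56, 80, 89, 55, 94, 99]
Insert 55: [55, 56, 80, 89, 94, 99]
Insert 94: [55, 56, 80, 89, 94, 99]
Insert 99: [55, 56, 80, 89, 94, 99]

Sorted: [55, 56, 80, 89, 94, 99]


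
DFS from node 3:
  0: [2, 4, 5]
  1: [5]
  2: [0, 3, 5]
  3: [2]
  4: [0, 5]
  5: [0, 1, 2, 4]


Visit 3, push [2]
Visit 2, push [5, 0]
Visit 0, push [5, 4]
Visit 4, push [5]
Visit 5, push [1]
Visit 1, push []

DFS order: [3, 2, 0, 4, 5, 1]


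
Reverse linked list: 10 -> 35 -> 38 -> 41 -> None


Step 1: curr=10, set curr.next=prev(None) | reversed so far: 10
Step 2: curr=35, set curr.next=prev(10) | reversed so far: 35 -> 10
Step 3: curr=38, set curr.next=prev(35) | reversed so far: 38 -> 35 -> 10
Step 4: curr=41, set curr.next=prev(38) | reversed so far: 41 -> 38 -> 35 -> 10

41 -> 38 -> 35 -> 10 -> None


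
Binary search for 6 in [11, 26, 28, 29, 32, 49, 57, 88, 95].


Step 1: lo=0, hi=8, mid=4, val=32
Step 2: lo=0, hi=3, mid=1, val=26
Step 3: lo=0, hi=0, mid=0, val=11

Not found


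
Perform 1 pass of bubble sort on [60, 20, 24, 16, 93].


Initial: [60, 20, 24, 16, 93]
Pass 1: [20, 24, 16, 60, 93] (3 swaps)

After 1 pass: [20, 24, 16, 60, 93]


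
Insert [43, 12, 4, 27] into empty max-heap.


Insert 43: [43]
Insert 12: [43, 12]
Insert 4: [43, 12, 4]
Insert 27: [43, 27, 4, 12]

Final heap: [43, 27, 4, 12]


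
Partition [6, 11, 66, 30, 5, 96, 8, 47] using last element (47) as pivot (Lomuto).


Pivot: 47
  6 <= 47: advance i (no swap)
  11 <= 47: advance i (no swap)
  30 <= 47: swap -> [6, 11, 30, 66, 5, 96, 8, 47]
  5 <= 47: swap -> [6, 11, 30, 5, 66, 96, 8, 47]
  8 <= 47: swap -> [6, 11, 30, 5, 8, 96, 66, 47]
Place pivot at 5: [6, 11, 30, 5, 8, 47, 66, 96]

Partitioned: [6, 11, 30, 5, 8, 47, 66, 96]


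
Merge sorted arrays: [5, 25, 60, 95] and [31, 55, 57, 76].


Take 5 from A
Take 25 from A
Take 31 from B
Take 55 from B
Take 57 from B
Take 60 from A
Take 76 from B

Merged: [5, 25, 31, 55, 57, 60, 76, 95]


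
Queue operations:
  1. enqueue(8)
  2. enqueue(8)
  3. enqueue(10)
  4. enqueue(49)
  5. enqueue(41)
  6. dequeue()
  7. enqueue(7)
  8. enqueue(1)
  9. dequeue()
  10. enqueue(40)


enqueue(8) -> [8]
enqueue(8) -> [8, 8]
enqueue(10) -> [8, 8, 10]
enqueue(49) -> [8, 8, 10, 49]
enqueue(41) -> [8, 8, 10, 49, 41]
dequeue()->8, [8, 10, 49, 41]
enqueue(7) -> [8, 10, 49, 41, 7]
enqueue(1) -> [8, 10, 49, 41, 7, 1]
dequeue()->8, [10, 49, 41, 7, 1]
enqueue(40) -> [10, 49, 41, 7, 1, 40]

Final queue: [10, 49, 41, 7, 1, 40]


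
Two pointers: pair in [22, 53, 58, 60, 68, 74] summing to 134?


lo=0(22)+hi=5(74)=96
lo=1(53)+hi=5(74)=127
lo=2(58)+hi=5(74)=132
lo=3(60)+hi=5(74)=134

Yes: 60+74=134


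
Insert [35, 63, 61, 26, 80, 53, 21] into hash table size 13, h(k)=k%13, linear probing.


Insert 35: h=9 -> slot 9
Insert 63: h=11 -> slot 11
Insert 61: h=9, 1 probes -> slot 10
Insert 26: h=0 -> slot 0
Insert 80: h=2 -> slot 2
Insert 53: h=1 -> slot 1
Insert 21: h=8 -> slot 8

Table: [26, 53, 80, None, None, None, None, None, 21, 35, 61, 63, None]


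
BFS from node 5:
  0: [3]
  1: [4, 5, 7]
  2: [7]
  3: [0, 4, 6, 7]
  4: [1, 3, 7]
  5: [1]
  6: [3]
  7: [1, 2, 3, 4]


Visit 5, enqueue [1]
Visit 1, enqueue [4, 7]
Visit 4, enqueue [3]
Visit 7, enqueue [2]
Visit 3, enqueue [0, 6]
Visit 2, enqueue []
Visit 0, enqueue []
Visit 6, enqueue []

BFS order: [5, 1, 4, 7, 3, 2, 0, 6]


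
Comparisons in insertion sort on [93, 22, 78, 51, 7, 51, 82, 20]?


Algorithm: insertion sort
Input: [93, 22, 78, 51, 7, 51, 82, 20]
Sorted: [7, 20, 22, 51, 51, 78, 82, 93]

22


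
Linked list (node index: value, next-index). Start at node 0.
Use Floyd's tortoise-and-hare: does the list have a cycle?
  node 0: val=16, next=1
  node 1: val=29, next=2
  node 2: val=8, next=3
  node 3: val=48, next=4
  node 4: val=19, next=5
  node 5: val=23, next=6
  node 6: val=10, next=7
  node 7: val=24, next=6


Floyd's tortoise (slow, +1) and hare (fast, +2):
  init: slow=0, fast=0
  step 1: slow=1, fast=2
  step 2: slow=2, fast=4
  step 3: slow=3, fast=6
  step 4: slow=4, fast=6
  step 5: slow=5, fast=6
  step 6: slow=6, fast=6
  slow == fast at node 6: cycle detected

Cycle: yes


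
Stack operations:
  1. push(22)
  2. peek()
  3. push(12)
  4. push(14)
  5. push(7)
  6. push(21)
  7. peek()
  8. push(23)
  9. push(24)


push(22) -> [22]
peek()->22
push(12) -> [22, 12]
push(14) -> [22, 12, 14]
push(7) -> [22, 12, 14, 7]
push(21) -> [22, 12, 14, 7, 21]
peek()->21
push(23) -> [22, 12, 14, 7, 21, 23]
push(24) -> [22, 12, 14, 7, 21, 23, 24]

Final stack: [22, 12, 14, 7, 21, 23, 24]


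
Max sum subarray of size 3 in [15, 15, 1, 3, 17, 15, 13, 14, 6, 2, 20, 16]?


[0:3]: 31
[1:4]: 19
[2:5]: 21
[3:6]: 35
[4:7]: 45
[5:8]: 42
[6:9]: 33
[7:10]: 22
[8:11]: 28
[9:12]: 38

Max: 45 at [4:7]


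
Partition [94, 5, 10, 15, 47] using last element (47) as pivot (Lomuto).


Pivot: 47
  5 <= 47: swap -> [5, 94, 10, 15, 47]
  10 <= 47: swap -> [5, 10, 94, 15, 47]
  15 <= 47: swap -> [5, 10, 15, 94, 47]
Place pivot at 3: [5, 10, 15, 47, 94]

Partitioned: [5, 10, 15, 47, 94]


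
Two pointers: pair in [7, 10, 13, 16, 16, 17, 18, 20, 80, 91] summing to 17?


lo=0(7)+hi=9(91)=98
lo=0(7)+hi=8(80)=87
lo=0(7)+hi=7(20)=27
lo=0(7)+hi=6(18)=25
lo=0(7)+hi=5(17)=24
lo=0(7)+hi=4(16)=23
lo=0(7)+hi=3(16)=23
lo=0(7)+hi=2(13)=20
lo=0(7)+hi=1(10)=17

Yes: 7+10=17


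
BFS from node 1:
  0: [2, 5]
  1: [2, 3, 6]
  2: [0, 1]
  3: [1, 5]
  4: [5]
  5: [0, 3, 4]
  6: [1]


Visit 1, enqueue [2, 3, 6]
Visit 2, enqueue [0]
Visit 3, enqueue [5]
Visit 6, enqueue []
Visit 0, enqueue []
Visit 5, enqueue [4]
Visit 4, enqueue []

BFS order: [1, 2, 3, 6, 0, 5, 4]


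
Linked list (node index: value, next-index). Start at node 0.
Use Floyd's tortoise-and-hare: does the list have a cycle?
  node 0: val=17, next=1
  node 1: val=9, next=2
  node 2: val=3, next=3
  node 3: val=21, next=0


Floyd's tortoise (slow, +1) and hare (fast, +2):
  init: slow=0, fast=0
  step 1: slow=1, fast=2
  step 2: slow=2, fast=0
  step 3: slow=3, fast=2
  step 4: slow=0, fast=0
  slow == fast at node 0: cycle detected

Cycle: yes


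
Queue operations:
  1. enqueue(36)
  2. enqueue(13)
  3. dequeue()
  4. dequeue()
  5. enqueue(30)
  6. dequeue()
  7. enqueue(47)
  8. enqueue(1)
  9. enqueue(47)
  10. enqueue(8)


enqueue(36) -> [36]
enqueue(13) -> [36, 13]
dequeue()->36, [13]
dequeue()->13, []
enqueue(30) -> [30]
dequeue()->30, []
enqueue(47) -> [47]
enqueue(1) -> [47, 1]
enqueue(47) -> [47, 1, 47]
enqueue(8) -> [47, 1, 47, 8]

Final queue: [47, 1, 47, 8]


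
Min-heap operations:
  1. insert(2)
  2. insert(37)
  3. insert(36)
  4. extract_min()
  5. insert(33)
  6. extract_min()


insert(2) -> [2]
insert(37) -> [2, 37]
insert(36) -> [2, 37, 36]
extract_min()->2, [36, 37]
insert(33) -> [33, 37, 36]
extract_min()->33, [36, 37]

Final heap: [36, 37]


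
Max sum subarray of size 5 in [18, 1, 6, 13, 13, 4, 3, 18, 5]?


[0:5]: 51
[1:6]: 37
[2:7]: 39
[3:8]: 51
[4:9]: 43

Max: 51 at [0:5]


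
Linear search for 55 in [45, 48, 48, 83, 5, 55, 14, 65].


i=0: 45!=55
i=1: 48!=55
i=2: 48!=55
i=3: 83!=55
i=4: 5!=55
i=5: 55==55 found!

Found at 5, 6 comps


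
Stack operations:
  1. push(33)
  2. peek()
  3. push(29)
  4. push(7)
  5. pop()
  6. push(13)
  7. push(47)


push(33) -> [33]
peek()->33
push(29) -> [33, 29]
push(7) -> [33, 29, 7]
pop()->7, [33, 29]
push(13) -> [33, 29, 13]
push(47) -> [33, 29, 13, 47]

Final stack: [33, 29, 13, 47]


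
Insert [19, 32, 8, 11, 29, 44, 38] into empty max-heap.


Insert 19: [19]
Insert 32: [32, 19]
Insert 8: [32, 19, 8]
Insert 11: [32, 19, 8, 11]
Insert 29: [32, 29, 8, 11, 19]
Insert 44: [44, 29, 32, 11, 19, 8]
Insert 38: [44, 29, 38, 11, 19, 8, 32]

Final heap: [44, 29, 38, 11, 19, 8, 32]


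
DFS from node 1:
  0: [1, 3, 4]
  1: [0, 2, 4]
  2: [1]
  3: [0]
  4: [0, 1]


Visit 1, push [4, 2, 0]
Visit 0, push [4, 3]
Visit 3, push []
Visit 4, push []
Visit 2, push []

DFS order: [1, 0, 3, 4, 2]


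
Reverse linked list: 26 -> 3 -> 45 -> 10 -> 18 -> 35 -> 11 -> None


Step 1: curr=26, set curr.next=prev(None) | reversed so far: 26
Step 2: curr=3, set curr.next=prev(26) | reversed so far: 3 -> 26
Step 3: curr=45, set curr.next=prev(3) | reversed so far: 45 -> 3 -> 26
Step 4: curr=10, set curr.next=prev(45) | reversed so far: 10 -> 45 -> 3 -> 26
Step 5: curr=18, set curr.next=prev(10) | reversed so far: 18 -> 10 -> 45 -> 3 -> 26
Step 6: curr=35, set curr.next=prev(18) | reversed so far: 35 -> 18 -> 10 -> 45 -> 3 -> 26
Step 7: curr=11, set curr.next=prev(35) | reversed so far: 11 -> 35 -> 18 -> 10 -> 45 -> 3 -> 26

11 -> 35 -> 18 -> 10 -> 45 -> 3 -> 26 -> None


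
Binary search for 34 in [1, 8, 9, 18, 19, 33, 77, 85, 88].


Step 1: lo=0, hi=8, mid=4, val=19
Step 2: lo=5, hi=8, mid=6, val=77
Step 3: lo=5, hi=5, mid=5, val=33

Not found


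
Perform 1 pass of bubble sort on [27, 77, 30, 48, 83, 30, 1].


Initial: [27, 77, 30, 48, 83, 30, 1]
Pass 1: [27, 30, 48, 77, 30, 1, 83] (4 swaps)

After 1 pass: [27, 30, 48, 77, 30, 1, 83]


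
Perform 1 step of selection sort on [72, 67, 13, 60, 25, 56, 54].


Initial: [72, 67, 13, 60, 25, 56, 54]
Step 1: min=13 at 2
  Swap: [13, 67, 72, 60, 25, 56, 54]

After 1 step: [13, 67, 72, 60, 25, 56, 54]


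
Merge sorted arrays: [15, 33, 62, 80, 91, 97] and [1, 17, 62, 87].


Take 1 from B
Take 15 from A
Take 17 from B
Take 33 from A
Take 62 from A
Take 62 from B
Take 80 from A
Take 87 from B

Merged: [1, 15, 17, 33, 62, 62, 80, 87, 91, 97]


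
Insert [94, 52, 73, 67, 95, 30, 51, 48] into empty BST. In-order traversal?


Insert 94: root
Insert 52: L from 94
Insert 73: L from 94 -> R from 52
Insert 67: L from 94 -> R from 52 -> L from 73
Insert 95: R from 94
Insert 30: L from 94 -> L from 52
Insert 51: L from 94 -> L from 52 -> R from 30
Insert 48: L from 94 -> L from 52 -> R from 30 -> L from 51

In-order: [30, 48, 51, 52, 67, 73, 94, 95]


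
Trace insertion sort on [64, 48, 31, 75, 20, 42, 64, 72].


Initial: [64, 48, 31, 75, 20, 42, 64, 72]
Insert 48: [48, 64, 31, 75, 20, 42, 64, 72]
Insert 31: [31, 48, 64, 75, 20, 42, 64, 72]
Insert 75: [31, 48, 64, 75, 20, 42, 64, 72]
Insert 20: [20, 31, 48, 64, 75, 42, 64, 72]
Insert 42: [20, 31, 42, 48, 64, 75, 64, 72]
Insert 64: [20, 31, 42, 48, 64, 64, 75, 72]
Insert 72: [20, 31, 42, 48, 64, 64, 72, 75]

Sorted: [20, 31, 42, 48, 64, 64, 72, 75]


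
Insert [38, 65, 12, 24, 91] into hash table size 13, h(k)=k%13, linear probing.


Insert 38: h=12 -> slot 12
Insert 65: h=0 -> slot 0
Insert 12: h=12, 2 probes -> slot 1
Insert 24: h=11 -> slot 11
Insert 91: h=0, 2 probes -> slot 2

Table: [65, 12, 91, None, None, None, None, None, None, None, None, 24, 38]


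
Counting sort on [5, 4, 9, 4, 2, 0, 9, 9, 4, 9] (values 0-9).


Input: [5, 4, 9, 4, 2, 0, 9, 9, 4, 9]
Counts: [1, 0, 1, 0, 3, 1, 0, 0, 0, 4]

Sorted: [0, 2, 4, 4, 4, 5, 9, 9, 9, 9]


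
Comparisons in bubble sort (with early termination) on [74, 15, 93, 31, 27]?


Algorithm: bubble sort (with early termination)
Input: [74, 15, 93, 31, 27]
Sorted: [15, 27, 31, 74, 93]

10


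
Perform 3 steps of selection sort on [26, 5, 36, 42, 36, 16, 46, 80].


Initial: [26, 5, 36, 42, 36, 16, 46, 80]
Step 1: min=5 at 1
  Swap: [5, 26, 36, 42, 36, 16, 46, 80]
Step 2: min=16 at 5
  Swap: [5, 16, 36, 42, 36, 26, 46, 80]
Step 3: min=26 at 5
  Swap: [5, 16, 26, 42, 36, 36, 46, 80]

After 3 steps: [5, 16, 26, 42, 36, 36, 46, 80]


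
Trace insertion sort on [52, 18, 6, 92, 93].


Initial: [52, 18, 6, 92, 93]
Insert 18: [18, 52, 6, 92, 93]
Insert 6: [6, 18, 52, 92, 93]
Insert 92: [6, 18, 52, 92, 93]
Insert 93: [6, 18, 52, 92, 93]

Sorted: [6, 18, 52, 92, 93]


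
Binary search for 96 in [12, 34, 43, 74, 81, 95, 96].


Step 1: lo=0, hi=6, mid=3, val=74
Step 2: lo=4, hi=6, mid=5, val=95
Step 3: lo=6, hi=6, mid=6, val=96

Found at index 6


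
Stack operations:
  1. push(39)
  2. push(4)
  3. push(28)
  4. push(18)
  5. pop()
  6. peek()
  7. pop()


push(39) -> [39]
push(4) -> [39, 4]
push(28) -> [39, 4, 28]
push(18) -> [39, 4, 28, 18]
pop()->18, [39, 4, 28]
peek()->28
pop()->28, [39, 4]

Final stack: [39, 4]


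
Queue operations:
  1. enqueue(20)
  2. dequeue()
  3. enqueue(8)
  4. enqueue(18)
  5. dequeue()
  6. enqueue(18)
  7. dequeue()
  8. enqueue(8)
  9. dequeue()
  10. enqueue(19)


enqueue(20) -> [20]
dequeue()->20, []
enqueue(8) -> [8]
enqueue(18) -> [8, 18]
dequeue()->8, [18]
enqueue(18) -> [18, 18]
dequeue()->18, [18]
enqueue(8) -> [18, 8]
dequeue()->18, [8]
enqueue(19) -> [8, 19]

Final queue: [8, 19]


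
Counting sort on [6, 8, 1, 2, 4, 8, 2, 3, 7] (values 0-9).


Input: [6, 8, 1, 2, 4, 8, 2, 3, 7]
Counts: [0, 1, 2, 1, 1, 0, 1, 1, 2, 0]

Sorted: [1, 2, 2, 3, 4, 6, 7, 8, 8]


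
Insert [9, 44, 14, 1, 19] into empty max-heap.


Insert 9: [9]
Insert 44: [44, 9]
Insert 14: [44, 9, 14]
Insert 1: [44, 9, 14, 1]
Insert 19: [44, 19, 14, 1, 9]

Final heap: [44, 19, 14, 1, 9]


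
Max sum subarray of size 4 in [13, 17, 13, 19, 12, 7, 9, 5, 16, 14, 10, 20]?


[0:4]: 62
[1:5]: 61
[2:6]: 51
[3:7]: 47
[4:8]: 33
[5:9]: 37
[6:10]: 44
[7:11]: 45
[8:12]: 60

Max: 62 at [0:4]


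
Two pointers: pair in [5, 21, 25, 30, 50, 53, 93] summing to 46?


lo=0(5)+hi=6(93)=98
lo=0(5)+hi=5(53)=58
lo=0(5)+hi=4(50)=55
lo=0(5)+hi=3(30)=35
lo=1(21)+hi=3(30)=51
lo=1(21)+hi=2(25)=46

Yes: 21+25=46


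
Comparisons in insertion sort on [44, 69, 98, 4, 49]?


Algorithm: insertion sort
Input: [44, 69, 98, 4, 49]
Sorted: [4, 44, 49, 69, 98]

8


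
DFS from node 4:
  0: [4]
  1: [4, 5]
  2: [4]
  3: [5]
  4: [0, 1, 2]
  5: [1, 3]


Visit 4, push [2, 1, 0]
Visit 0, push []
Visit 1, push [5]
Visit 5, push [3]
Visit 3, push []
Visit 2, push []

DFS order: [4, 0, 1, 5, 3, 2]


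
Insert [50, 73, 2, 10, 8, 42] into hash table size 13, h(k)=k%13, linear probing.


Insert 50: h=11 -> slot 11
Insert 73: h=8 -> slot 8
Insert 2: h=2 -> slot 2
Insert 10: h=10 -> slot 10
Insert 8: h=8, 1 probes -> slot 9
Insert 42: h=3 -> slot 3

Table: [None, None, 2, 42, None, None, None, None, 73, 8, 10, 50, None]


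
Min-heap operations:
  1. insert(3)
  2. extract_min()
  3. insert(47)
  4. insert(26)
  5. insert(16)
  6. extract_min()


insert(3) -> [3]
extract_min()->3, []
insert(47) -> [47]
insert(26) -> [26, 47]
insert(16) -> [16, 47, 26]
extract_min()->16, [26, 47]

Final heap: [26, 47]


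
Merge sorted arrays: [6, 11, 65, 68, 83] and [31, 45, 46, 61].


Take 6 from A
Take 11 from A
Take 31 from B
Take 45 from B
Take 46 from B
Take 61 from B

Merged: [6, 11, 31, 45, 46, 61, 65, 68, 83]


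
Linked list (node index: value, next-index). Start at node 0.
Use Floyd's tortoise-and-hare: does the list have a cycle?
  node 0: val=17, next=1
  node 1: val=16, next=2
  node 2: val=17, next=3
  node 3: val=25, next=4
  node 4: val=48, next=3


Floyd's tortoise (slow, +1) and hare (fast, +2):
  init: slow=0, fast=0
  step 1: slow=1, fast=2
  step 2: slow=2, fast=4
  step 3: slow=3, fast=4
  step 4: slow=4, fast=4
  slow == fast at node 4: cycle detected

Cycle: yes


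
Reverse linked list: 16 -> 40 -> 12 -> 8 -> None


Step 1: curr=16, set curr.next=prev(None) | reversed so far: 16
Step 2: curr=40, set curr.next=prev(16) | reversed so far: 40 -> 16
Step 3: curr=12, set curr.next=prev(40) | reversed so far: 12 -> 40 -> 16
Step 4: curr=8, set curr.next=prev(12) | reversed so far: 8 -> 12 -> 40 -> 16

8 -> 12 -> 40 -> 16 -> None


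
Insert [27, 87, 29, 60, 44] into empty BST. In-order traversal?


Insert 27: root
Insert 87: R from 27
Insert 29: R from 27 -> L from 87
Insert 60: R from 27 -> L from 87 -> R from 29
Insert 44: R from 27 -> L from 87 -> R from 29 -> L from 60

In-order: [27, 29, 44, 60, 87]


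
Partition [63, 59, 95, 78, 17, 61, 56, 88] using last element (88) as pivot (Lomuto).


Pivot: 88
  63 <= 88: advance i (no swap)
  59 <= 88: advance i (no swap)
  78 <= 88: swap -> [63, 59, 78, 95, 17, 61, 56, 88]
  17 <= 88: swap -> [63, 59, 78, 17, 95, 61, 56, 88]
  61 <= 88: swap -> [63, 59, 78, 17, 61, 95, 56, 88]
  56 <= 88: swap -> [63, 59, 78, 17, 61, 56, 95, 88]
Place pivot at 6: [63, 59, 78, 17, 61, 56, 88, 95]

Partitioned: [63, 59, 78, 17, 61, 56, 88, 95]


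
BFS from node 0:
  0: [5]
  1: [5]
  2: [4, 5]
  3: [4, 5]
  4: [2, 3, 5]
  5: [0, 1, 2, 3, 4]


Visit 0, enqueue [5]
Visit 5, enqueue [1, 2, 3, 4]
Visit 1, enqueue []
Visit 2, enqueue []
Visit 3, enqueue []
Visit 4, enqueue []

BFS order: [0, 5, 1, 2, 3, 4]


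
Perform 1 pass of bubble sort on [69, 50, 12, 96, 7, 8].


Initial: [69, 50, 12, 96, 7, 8]
Pass 1: [50, 12, 69, 7, 8, 96] (4 swaps)

After 1 pass: [50, 12, 69, 7, 8, 96]


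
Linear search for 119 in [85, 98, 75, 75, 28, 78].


i=0: 85!=119
i=1: 98!=119
i=2: 75!=119
i=3: 75!=119
i=4: 28!=119
i=5: 78!=119

Not found, 6 comps


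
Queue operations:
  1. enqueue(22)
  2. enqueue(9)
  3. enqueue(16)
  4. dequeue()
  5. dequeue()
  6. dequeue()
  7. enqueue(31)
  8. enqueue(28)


enqueue(22) -> [22]
enqueue(9) -> [22, 9]
enqueue(16) -> [22, 9, 16]
dequeue()->22, [9, 16]
dequeue()->9, [16]
dequeue()->16, []
enqueue(31) -> [31]
enqueue(28) -> [31, 28]

Final queue: [31, 28]


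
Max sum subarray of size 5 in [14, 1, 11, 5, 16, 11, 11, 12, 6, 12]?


[0:5]: 47
[1:6]: 44
[2:7]: 54
[3:8]: 55
[4:9]: 56
[5:10]: 52

Max: 56 at [4:9]


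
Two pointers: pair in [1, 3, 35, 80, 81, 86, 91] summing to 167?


lo=0(1)+hi=6(91)=92
lo=1(3)+hi=6(91)=94
lo=2(35)+hi=6(91)=126
lo=3(80)+hi=6(91)=171
lo=3(80)+hi=5(86)=166
lo=4(81)+hi=5(86)=167

Yes: 81+86=167


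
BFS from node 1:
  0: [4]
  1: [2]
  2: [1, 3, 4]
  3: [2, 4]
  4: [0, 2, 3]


Visit 1, enqueue [2]
Visit 2, enqueue [3, 4]
Visit 3, enqueue []
Visit 4, enqueue [0]
Visit 0, enqueue []

BFS order: [1, 2, 3, 4, 0]


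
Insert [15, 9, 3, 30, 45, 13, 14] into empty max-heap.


Insert 15: [15]
Insert 9: [15, 9]
Insert 3: [15, 9, 3]
Insert 30: [30, 15, 3, 9]
Insert 45: [45, 30, 3, 9, 15]
Insert 13: [45, 30, 13, 9, 15, 3]
Insert 14: [45, 30, 14, 9, 15, 3, 13]

Final heap: [45, 30, 14, 9, 15, 3, 13]


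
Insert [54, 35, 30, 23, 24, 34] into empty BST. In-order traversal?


Insert 54: root
Insert 35: L from 54
Insert 30: L from 54 -> L from 35
Insert 23: L from 54 -> L from 35 -> L from 30
Insert 24: L from 54 -> L from 35 -> L from 30 -> R from 23
Insert 34: L from 54 -> L from 35 -> R from 30

In-order: [23, 24, 30, 34, 35, 54]


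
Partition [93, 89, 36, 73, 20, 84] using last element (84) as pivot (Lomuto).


Pivot: 84
  36 <= 84: swap -> [36, 89, 93, 73, 20, 84]
  73 <= 84: swap -> [36, 73, 93, 89, 20, 84]
  20 <= 84: swap -> [36, 73, 20, 89, 93, 84]
Place pivot at 3: [36, 73, 20, 84, 93, 89]

Partitioned: [36, 73, 20, 84, 93, 89]


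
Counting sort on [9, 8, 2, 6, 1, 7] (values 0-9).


Input: [9, 8, 2, 6, 1, 7]
Counts: [0, 1, 1, 0, 0, 0, 1, 1, 1, 1]

Sorted: [1, 2, 6, 7, 8, 9]


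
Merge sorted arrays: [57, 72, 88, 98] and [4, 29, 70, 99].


Take 4 from B
Take 29 from B
Take 57 from A
Take 70 from B
Take 72 from A
Take 88 from A
Take 98 from A

Merged: [4, 29, 57, 70, 72, 88, 98, 99]


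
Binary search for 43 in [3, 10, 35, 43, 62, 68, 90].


Step 1: lo=0, hi=6, mid=3, val=43

Found at index 3


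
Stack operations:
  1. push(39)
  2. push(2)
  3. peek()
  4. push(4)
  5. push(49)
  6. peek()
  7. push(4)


push(39) -> [39]
push(2) -> [39, 2]
peek()->2
push(4) -> [39, 2, 4]
push(49) -> [39, 2, 4, 49]
peek()->49
push(4) -> [39, 2, 4, 49, 4]

Final stack: [39, 2, 4, 49, 4]


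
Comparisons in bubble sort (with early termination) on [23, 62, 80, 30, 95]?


Algorithm: bubble sort (with early termination)
Input: [23, 62, 80, 30, 95]
Sorted: [23, 30, 62, 80, 95]

9


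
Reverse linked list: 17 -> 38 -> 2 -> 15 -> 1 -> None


Step 1: curr=17, set curr.next=prev(None) | reversed so far: 17
Step 2: curr=38, set curr.next=prev(17) | reversed so far: 38 -> 17
Step 3: curr=2, set curr.next=prev(38) | reversed so far: 2 -> 38 -> 17
Step 4: curr=15, set curr.next=prev(2) | reversed so far: 15 -> 2 -> 38 -> 17
Step 5: curr=1, set curr.next=prev(15) | reversed so far: 1 -> 15 -> 2 -> 38 -> 17

1 -> 15 -> 2 -> 38 -> 17 -> None


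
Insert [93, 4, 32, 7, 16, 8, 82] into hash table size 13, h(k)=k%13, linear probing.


Insert 93: h=2 -> slot 2
Insert 4: h=4 -> slot 4
Insert 32: h=6 -> slot 6
Insert 7: h=7 -> slot 7
Insert 16: h=3 -> slot 3
Insert 8: h=8 -> slot 8
Insert 82: h=4, 1 probes -> slot 5

Table: [None, None, 93, 16, 4, 82, 32, 7, 8, None, None, None, None]


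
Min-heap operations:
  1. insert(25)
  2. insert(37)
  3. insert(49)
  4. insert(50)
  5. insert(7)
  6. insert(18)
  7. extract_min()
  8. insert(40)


insert(25) -> [25]
insert(37) -> [25, 37]
insert(49) -> [25, 37, 49]
insert(50) -> [25, 37, 49, 50]
insert(7) -> [7, 25, 49, 50, 37]
insert(18) -> [7, 25, 18, 50, 37, 49]
extract_min()->7, [18, 25, 49, 50, 37]
insert(40) -> [18, 25, 40, 50, 37, 49]

Final heap: [18, 25, 40, 50, 37, 49]


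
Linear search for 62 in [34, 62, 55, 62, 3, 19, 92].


i=0: 34!=62
i=1: 62==62 found!

Found at 1, 2 comps


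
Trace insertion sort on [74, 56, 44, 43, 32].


Initial: [74, 56, 44, 43, 32]
Insert 56: [56, 74, 44, 43, 32]
Insert 44: [44, 56, 74, 43, 32]
Insert 43: [43, 44, 56, 74, 32]
Insert 32: [32, 43, 44, 56, 74]

Sorted: [32, 43, 44, 56, 74]


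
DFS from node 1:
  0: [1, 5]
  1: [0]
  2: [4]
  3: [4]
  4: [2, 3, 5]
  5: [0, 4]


Visit 1, push [0]
Visit 0, push [5]
Visit 5, push [4]
Visit 4, push [3, 2]
Visit 2, push []
Visit 3, push []

DFS order: [1, 0, 5, 4, 2, 3]


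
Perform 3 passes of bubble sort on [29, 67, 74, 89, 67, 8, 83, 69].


Initial: [29, 67, 74, 89, 67, 8, 83, 69]
Pass 1: [29, 67, 74, 67, 8, 83, 69, 89] (4 swaps)
Pass 2: [29, 67, 67, 8, 74, 69, 83, 89] (3 swaps)
Pass 3: [29, 67, 8, 67, 69, 74, 83, 89] (2 swaps)

After 3 passes: [29, 67, 8, 67, 69, 74, 83, 89]


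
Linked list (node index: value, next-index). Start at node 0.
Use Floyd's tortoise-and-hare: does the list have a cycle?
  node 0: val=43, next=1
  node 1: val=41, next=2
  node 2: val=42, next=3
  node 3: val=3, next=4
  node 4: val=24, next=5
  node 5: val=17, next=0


Floyd's tortoise (slow, +1) and hare (fast, +2):
  init: slow=0, fast=0
  step 1: slow=1, fast=2
  step 2: slow=2, fast=4
  step 3: slow=3, fast=0
  step 4: slow=4, fast=2
  step 5: slow=5, fast=4
  step 6: slow=0, fast=0
  slow == fast at node 0: cycle detected

Cycle: yes


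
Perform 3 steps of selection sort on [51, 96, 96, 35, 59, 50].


Initial: [51, 96, 96, 35, 59, 50]
Step 1: min=35 at 3
  Swap: [35, 96, 96, 51, 59, 50]
Step 2: min=50 at 5
  Swap: [35, 50, 96, 51, 59, 96]
Step 3: min=51 at 3
  Swap: [35, 50, 51, 96, 59, 96]

After 3 steps: [35, 50, 51, 96, 59, 96]


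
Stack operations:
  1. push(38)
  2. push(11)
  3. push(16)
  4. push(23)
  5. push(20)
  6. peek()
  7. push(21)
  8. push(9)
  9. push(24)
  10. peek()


push(38) -> [38]
push(11) -> [38, 11]
push(16) -> [38, 11, 16]
push(23) -> [38, 11, 16, 23]
push(20) -> [38, 11, 16, 23, 20]
peek()->20
push(21) -> [38, 11, 16, 23, 20, 21]
push(9) -> [38, 11, 16, 23, 20, 21, 9]
push(24) -> [38, 11, 16, 23, 20, 21, 9, 24]
peek()->24

Final stack: [38, 11, 16, 23, 20, 21, 9, 24]


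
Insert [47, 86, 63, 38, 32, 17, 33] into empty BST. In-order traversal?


Insert 47: root
Insert 86: R from 47
Insert 63: R from 47 -> L from 86
Insert 38: L from 47
Insert 32: L from 47 -> L from 38
Insert 17: L from 47 -> L from 38 -> L from 32
Insert 33: L from 47 -> L from 38 -> R from 32

In-order: [17, 32, 33, 38, 47, 63, 86]


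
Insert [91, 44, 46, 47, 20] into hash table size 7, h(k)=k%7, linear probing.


Insert 91: h=0 -> slot 0
Insert 44: h=2 -> slot 2
Insert 46: h=4 -> slot 4
Insert 47: h=5 -> slot 5
Insert 20: h=6 -> slot 6

Table: [91, None, 44, None, 46, 47, 20]


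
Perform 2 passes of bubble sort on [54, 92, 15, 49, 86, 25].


Initial: [54, 92, 15, 49, 86, 25]
Pass 1: [54, 15, 49, 86, 25, 92] (4 swaps)
Pass 2: [15, 49, 54, 25, 86, 92] (3 swaps)

After 2 passes: [15, 49, 54, 25, 86, 92]


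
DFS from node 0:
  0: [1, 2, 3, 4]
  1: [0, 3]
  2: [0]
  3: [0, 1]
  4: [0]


Visit 0, push [4, 3, 2, 1]
Visit 1, push [3]
Visit 3, push []
Visit 2, push []
Visit 4, push []

DFS order: [0, 1, 3, 2, 4]


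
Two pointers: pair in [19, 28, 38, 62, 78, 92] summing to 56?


lo=0(19)+hi=5(92)=111
lo=0(19)+hi=4(78)=97
lo=0(19)+hi=3(62)=81
lo=0(19)+hi=2(38)=57
lo=0(19)+hi=1(28)=47

No pair found


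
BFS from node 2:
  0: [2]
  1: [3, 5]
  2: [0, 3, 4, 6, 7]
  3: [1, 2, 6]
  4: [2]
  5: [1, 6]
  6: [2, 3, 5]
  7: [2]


Visit 2, enqueue [0, 3, 4, 6, 7]
Visit 0, enqueue []
Visit 3, enqueue [1]
Visit 4, enqueue []
Visit 6, enqueue [5]
Visit 7, enqueue []
Visit 1, enqueue []
Visit 5, enqueue []

BFS order: [2, 0, 3, 4, 6, 7, 1, 5]


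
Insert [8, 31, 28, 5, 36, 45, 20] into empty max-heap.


Insert 8: [8]
Insert 31: [31, 8]
Insert 28: [31, 8, 28]
Insert 5: [31, 8, 28, 5]
Insert 36: [36, 31, 28, 5, 8]
Insert 45: [45, 31, 36, 5, 8, 28]
Insert 20: [45, 31, 36, 5, 8, 28, 20]

Final heap: [45, 31, 36, 5, 8, 28, 20]


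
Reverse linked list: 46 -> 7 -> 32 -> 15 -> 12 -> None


Step 1: curr=46, set curr.next=prev(None) | reversed so far: 46
Step 2: curr=7, set curr.next=prev(46) | reversed so far: 7 -> 46
Step 3: curr=32, set curr.next=prev(7) | reversed so far: 32 -> 7 -> 46
Step 4: curr=15, set curr.next=prev(32) | reversed so far: 15 -> 32 -> 7 -> 46
Step 5: curr=12, set curr.next=prev(15) | reversed so far: 12 -> 15 -> 32 -> 7 -> 46

12 -> 15 -> 32 -> 7 -> 46 -> None


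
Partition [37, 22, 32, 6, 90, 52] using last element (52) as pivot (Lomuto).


Pivot: 52
  37 <= 52: advance i (no swap)
  22 <= 52: advance i (no swap)
  32 <= 52: advance i (no swap)
  6 <= 52: advance i (no swap)
Place pivot at 4: [37, 22, 32, 6, 52, 90]

Partitioned: [37, 22, 32, 6, 52, 90]


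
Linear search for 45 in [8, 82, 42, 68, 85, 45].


i=0: 8!=45
i=1: 82!=45
i=2: 42!=45
i=3: 68!=45
i=4: 85!=45
i=5: 45==45 found!

Found at 5, 6 comps


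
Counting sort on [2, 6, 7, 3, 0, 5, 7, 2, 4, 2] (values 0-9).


Input: [2, 6, 7, 3, 0, 5, 7, 2, 4, 2]
Counts: [1, 0, 3, 1, 1, 1, 1, 2, 0, 0]

Sorted: [0, 2, 2, 2, 3, 4, 5, 6, 7, 7]


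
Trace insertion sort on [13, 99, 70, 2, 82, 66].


Initial: [13, 99, 70, 2, 82, 66]
Insert 99: [13, 99, 70, 2, 82, 66]
Insert 70: [13, 70, 99, 2, 82, 66]
Insert 2: [2, 13, 70, 99, 82, 66]
Insert 82: [2, 13, 70, 82, 99, 66]
Insert 66: [2, 13, 66, 70, 82, 99]

Sorted: [2, 13, 66, 70, 82, 99]


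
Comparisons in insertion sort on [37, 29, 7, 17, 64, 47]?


Algorithm: insertion sort
Input: [37, 29, 7, 17, 64, 47]
Sorted: [7, 17, 29, 37, 47, 64]

9


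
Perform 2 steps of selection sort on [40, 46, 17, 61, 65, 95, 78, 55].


Initial: [40, 46, 17, 61, 65, 95, 78, 55]
Step 1: min=17 at 2
  Swap: [17, 46, 40, 61, 65, 95, 78, 55]
Step 2: min=40 at 2
  Swap: [17, 40, 46, 61, 65, 95, 78, 55]

After 2 steps: [17, 40, 46, 61, 65, 95, 78, 55]


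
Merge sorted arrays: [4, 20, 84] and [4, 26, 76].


Take 4 from A
Take 4 from B
Take 20 from A
Take 26 from B
Take 76 from B

Merged: [4, 4, 20, 26, 76, 84]


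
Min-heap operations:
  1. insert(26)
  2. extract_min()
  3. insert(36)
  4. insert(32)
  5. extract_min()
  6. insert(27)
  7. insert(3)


insert(26) -> [26]
extract_min()->26, []
insert(36) -> [36]
insert(32) -> [32, 36]
extract_min()->32, [36]
insert(27) -> [27, 36]
insert(3) -> [3, 36, 27]

Final heap: [3, 36, 27]


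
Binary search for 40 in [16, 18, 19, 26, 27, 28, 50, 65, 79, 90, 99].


Step 1: lo=0, hi=10, mid=5, val=28
Step 2: lo=6, hi=10, mid=8, val=79
Step 3: lo=6, hi=7, mid=6, val=50

Not found


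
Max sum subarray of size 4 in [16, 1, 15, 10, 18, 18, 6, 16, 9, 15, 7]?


[0:4]: 42
[1:5]: 44
[2:6]: 61
[3:7]: 52
[4:8]: 58
[5:9]: 49
[6:10]: 46
[7:11]: 47

Max: 61 at [2:6]
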